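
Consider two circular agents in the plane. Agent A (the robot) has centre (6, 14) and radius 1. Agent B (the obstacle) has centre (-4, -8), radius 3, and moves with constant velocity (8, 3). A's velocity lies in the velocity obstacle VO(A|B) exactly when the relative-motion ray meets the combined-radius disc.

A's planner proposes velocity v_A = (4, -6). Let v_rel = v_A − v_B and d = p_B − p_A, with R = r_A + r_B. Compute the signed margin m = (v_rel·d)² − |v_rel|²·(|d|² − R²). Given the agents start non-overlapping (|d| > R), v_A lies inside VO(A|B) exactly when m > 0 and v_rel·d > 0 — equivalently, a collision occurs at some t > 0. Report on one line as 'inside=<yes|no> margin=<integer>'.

d = (-10, -22),  |d|² = 584;  R = 1+3 = 4,  c = 584−4² = 568
v_rel = (-4, -9),  |v_rel|² = 97;  v_rel·d = (-4)·(-10) + (-9)·(-22) = 238
97·t² − 476·t + 568 = 0  ⇒  m = 238² − 97·568 = 1548
m = 1548 > 0,  v_rel·d = 238 > 0  ⇒  inside

inside=yes margin=1548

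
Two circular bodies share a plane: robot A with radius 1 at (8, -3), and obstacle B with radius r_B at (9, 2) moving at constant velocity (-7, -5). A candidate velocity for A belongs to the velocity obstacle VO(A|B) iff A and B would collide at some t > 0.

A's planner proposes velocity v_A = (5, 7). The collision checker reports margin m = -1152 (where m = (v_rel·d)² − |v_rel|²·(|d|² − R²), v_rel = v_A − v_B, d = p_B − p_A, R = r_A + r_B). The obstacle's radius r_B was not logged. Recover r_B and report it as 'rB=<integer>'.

m = -1152
d = (1, 5);  v_rel = (12, 12),  |v_rel|² = 288
v_rel×d = (12)·(5) − (12)·(1) = 48
since m = R²·288 − 48²:  R² = (2304 + -1152) / 288 = 4
R = √4 = 2  ⇒  r_B = 2 − 1 = 1

rB=1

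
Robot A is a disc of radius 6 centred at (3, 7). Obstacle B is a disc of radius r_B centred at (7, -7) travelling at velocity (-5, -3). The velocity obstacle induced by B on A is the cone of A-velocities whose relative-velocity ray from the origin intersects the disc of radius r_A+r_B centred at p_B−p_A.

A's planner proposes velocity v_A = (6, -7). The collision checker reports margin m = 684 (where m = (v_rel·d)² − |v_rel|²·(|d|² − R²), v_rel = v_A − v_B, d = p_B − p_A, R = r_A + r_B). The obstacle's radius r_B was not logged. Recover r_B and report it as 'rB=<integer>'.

m = 684
d = (4, -14);  v_rel = (11, -4),  |v_rel|² = 137
v_rel×d = (11)·(-14) − (-4)·(4) = -138
since m = R²·137 − (-138)²:  R² = (19044 + 684) / 137 = 144
R = √144 = 12  ⇒  r_B = 12 − 6 = 6

rB=6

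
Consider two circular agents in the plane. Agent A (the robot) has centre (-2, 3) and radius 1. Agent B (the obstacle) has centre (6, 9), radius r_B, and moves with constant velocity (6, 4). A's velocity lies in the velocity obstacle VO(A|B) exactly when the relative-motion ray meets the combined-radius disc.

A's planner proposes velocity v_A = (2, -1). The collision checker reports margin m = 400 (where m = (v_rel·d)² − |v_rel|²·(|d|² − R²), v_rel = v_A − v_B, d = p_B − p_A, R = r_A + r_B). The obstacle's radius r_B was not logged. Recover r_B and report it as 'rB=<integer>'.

m = 400
d = (8, 6);  v_rel = (-4, -5),  |v_rel|² = 41
v_rel×d = (-4)·(6) − (-5)·(8) = 16
since m = R²·41 − 16²:  R² = (256 + 400) / 41 = 16
R = √16 = 4  ⇒  r_B = 4 − 1 = 3

rB=3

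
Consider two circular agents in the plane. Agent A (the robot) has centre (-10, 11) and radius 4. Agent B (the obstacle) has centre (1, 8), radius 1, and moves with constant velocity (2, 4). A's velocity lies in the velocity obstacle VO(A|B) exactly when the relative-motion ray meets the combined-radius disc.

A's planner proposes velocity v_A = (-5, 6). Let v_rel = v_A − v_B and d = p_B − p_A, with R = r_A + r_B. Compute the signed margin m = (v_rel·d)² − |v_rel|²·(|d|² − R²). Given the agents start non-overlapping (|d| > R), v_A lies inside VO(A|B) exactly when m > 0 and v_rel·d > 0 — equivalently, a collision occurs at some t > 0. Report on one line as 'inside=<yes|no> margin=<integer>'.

d = (11, -3),  |d|² = 130;  R = 4+1 = 5,  c = 130−5² = 105
v_rel = (-7, 2),  |v_rel|² = 53;  v_rel·d = (-7)·(11) + (2)·(-3) = -83
53·t² + 166·t + 105 = 0  ⇒  m = (-83)² − 53·105 = 1324
m = 1324 > 0,  v_rel·d = -83 < 0  ⇒  outside

inside=no margin=1324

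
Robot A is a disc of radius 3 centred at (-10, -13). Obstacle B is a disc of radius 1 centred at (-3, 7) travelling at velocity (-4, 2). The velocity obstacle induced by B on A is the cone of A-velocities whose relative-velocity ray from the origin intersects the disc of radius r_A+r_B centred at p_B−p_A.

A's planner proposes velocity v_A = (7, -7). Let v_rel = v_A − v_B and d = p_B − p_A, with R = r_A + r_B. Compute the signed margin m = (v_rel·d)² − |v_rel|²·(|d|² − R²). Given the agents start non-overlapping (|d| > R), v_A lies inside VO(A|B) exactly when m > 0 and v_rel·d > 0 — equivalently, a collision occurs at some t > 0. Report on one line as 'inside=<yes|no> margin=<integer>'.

d = (7, 20),  |d|² = 449;  R = 3+1 = 4,  c = 449−4² = 433
v_rel = (11, -9),  |v_rel|² = 202;  v_rel·d = (11)·(7) + (-9)·(20) = -103
202·t² + 206·t + 433 = 0  ⇒  m = (-103)² − 202·433 = -76857
m = -76857 < 0,  v_rel·d = -103 < 0  ⇒  outside

inside=no margin=-76857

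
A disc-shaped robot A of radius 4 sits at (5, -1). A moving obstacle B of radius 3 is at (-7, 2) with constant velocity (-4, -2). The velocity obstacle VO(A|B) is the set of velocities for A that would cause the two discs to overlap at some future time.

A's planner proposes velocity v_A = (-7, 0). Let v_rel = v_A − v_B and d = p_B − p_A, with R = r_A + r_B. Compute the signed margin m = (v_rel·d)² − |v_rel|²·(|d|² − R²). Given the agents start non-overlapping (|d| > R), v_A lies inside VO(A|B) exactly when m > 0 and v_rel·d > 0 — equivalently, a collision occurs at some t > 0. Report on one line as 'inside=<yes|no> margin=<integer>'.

d = (-12, 3),  |d|² = 153;  R = 4+3 = 7,  c = 153−7² = 104
v_rel = (-3, 2),  |v_rel|² = 13;  v_rel·d = (-3)·(-12) + (2)·(3) = 42
13·t² − 84·t + 104 = 0  ⇒  m = 42² − 13·104 = 412
m = 412 > 0,  v_rel·d = 42 > 0  ⇒  inside

inside=yes margin=412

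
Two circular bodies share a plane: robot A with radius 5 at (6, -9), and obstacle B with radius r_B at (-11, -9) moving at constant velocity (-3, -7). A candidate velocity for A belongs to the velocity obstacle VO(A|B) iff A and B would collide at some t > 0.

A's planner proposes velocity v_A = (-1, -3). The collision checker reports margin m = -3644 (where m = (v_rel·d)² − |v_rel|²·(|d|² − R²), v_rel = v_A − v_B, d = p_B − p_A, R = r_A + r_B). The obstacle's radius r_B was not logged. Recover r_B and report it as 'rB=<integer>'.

m = -3644
d = (-17, 0);  v_rel = (2, 4),  |v_rel|² = 20
v_rel×d = (2)·(0) − (4)·(-17) = 68
since m = R²·20 − 68²:  R² = (4624 + -3644) / 20 = 49
R = √49 = 7  ⇒  r_B = 7 − 5 = 2

rB=2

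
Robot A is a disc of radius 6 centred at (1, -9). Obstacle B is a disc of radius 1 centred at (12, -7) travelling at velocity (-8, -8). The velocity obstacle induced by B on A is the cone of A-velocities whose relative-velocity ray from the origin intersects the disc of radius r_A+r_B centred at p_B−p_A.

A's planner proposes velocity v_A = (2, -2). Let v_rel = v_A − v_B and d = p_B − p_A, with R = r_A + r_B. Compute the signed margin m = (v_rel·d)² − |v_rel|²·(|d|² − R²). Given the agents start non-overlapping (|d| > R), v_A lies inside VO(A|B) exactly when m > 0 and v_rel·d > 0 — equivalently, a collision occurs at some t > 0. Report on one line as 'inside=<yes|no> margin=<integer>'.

d = (11, 2),  |d|² = 125;  R = 6+1 = 7,  c = 125−7² = 76
v_rel = (10, 6),  |v_rel|² = 136;  v_rel·d = (10)·(11) + (6)·(2) = 122
136·t² − 244·t + 76 = 0  ⇒  m = 122² − 136·76 = 4548
m = 4548 > 0,  v_rel·d = 122 > 0  ⇒  inside

inside=yes margin=4548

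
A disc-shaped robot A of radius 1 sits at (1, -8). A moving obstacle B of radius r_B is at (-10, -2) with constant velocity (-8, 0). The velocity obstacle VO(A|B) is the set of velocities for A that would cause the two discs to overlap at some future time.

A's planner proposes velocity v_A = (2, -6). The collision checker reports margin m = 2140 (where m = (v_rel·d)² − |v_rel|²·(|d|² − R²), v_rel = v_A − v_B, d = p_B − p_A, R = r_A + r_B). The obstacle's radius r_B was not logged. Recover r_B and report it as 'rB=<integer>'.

m = 2140
d = (-11, 6);  v_rel = (10, -6),  |v_rel|² = 136
v_rel×d = (10)·(6) − (-6)·(-11) = -6
since m = R²·136 − (-6)²:  R² = (36 + 2140) / 136 = 16
R = √16 = 4  ⇒  r_B = 4 − 1 = 3

rB=3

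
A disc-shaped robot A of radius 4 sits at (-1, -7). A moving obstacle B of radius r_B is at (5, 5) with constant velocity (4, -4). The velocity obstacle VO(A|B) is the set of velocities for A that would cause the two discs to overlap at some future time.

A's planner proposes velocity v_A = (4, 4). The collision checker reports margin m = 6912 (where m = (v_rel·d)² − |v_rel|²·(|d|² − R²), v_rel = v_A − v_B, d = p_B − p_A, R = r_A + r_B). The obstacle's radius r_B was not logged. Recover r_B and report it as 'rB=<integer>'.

m = 6912
d = (6, 12);  v_rel = (0, 8),  |v_rel|² = 64
v_rel×d = (0)·(12) − (8)·(6) = -48
since m = R²·64 − (-48)²:  R² = (2304 + 6912) / 64 = 144
R = √144 = 12  ⇒  r_B = 12 − 4 = 8

rB=8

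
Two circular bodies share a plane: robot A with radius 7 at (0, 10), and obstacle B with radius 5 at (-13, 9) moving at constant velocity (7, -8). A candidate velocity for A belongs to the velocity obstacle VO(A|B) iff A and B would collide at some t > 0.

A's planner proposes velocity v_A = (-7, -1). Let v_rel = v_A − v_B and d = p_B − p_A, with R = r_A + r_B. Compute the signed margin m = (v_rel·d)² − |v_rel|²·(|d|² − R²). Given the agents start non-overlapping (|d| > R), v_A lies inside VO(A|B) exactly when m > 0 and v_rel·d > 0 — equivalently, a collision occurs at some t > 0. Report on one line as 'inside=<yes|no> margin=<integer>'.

d = (-13, -1),  |d|² = 170;  R = 7+5 = 12,  c = 170−12² = 26
v_rel = (-14, 7),  |v_rel|² = 245;  v_rel·d = (-14)·(-13) + (7)·(-1) = 175
245·t² − 350·t + 26 = 0  ⇒  m = 175² − 245·26 = 24255
m = 24255 > 0,  v_rel·d = 175 > 0  ⇒  inside

inside=yes margin=24255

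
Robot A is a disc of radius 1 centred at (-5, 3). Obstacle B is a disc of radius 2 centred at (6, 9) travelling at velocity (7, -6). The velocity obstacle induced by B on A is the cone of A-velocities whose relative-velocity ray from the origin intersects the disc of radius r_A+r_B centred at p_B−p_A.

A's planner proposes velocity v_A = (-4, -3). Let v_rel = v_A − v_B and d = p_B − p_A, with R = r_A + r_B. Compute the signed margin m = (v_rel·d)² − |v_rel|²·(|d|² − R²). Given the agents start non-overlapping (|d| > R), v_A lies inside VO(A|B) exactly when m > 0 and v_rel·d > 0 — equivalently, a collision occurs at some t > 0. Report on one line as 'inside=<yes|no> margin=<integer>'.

d = (11, 6),  |d|² = 157;  R = 1+2 = 3,  c = 157−3² = 148
v_rel = (-11, 3),  |v_rel|² = 130;  v_rel·d = (-11)·(11) + (3)·(6) = -103
130·t² + 206·t + 148 = 0  ⇒  m = (-103)² − 130·148 = -8631
m = -8631 < 0,  v_rel·d = -103 < 0  ⇒  outside

inside=no margin=-8631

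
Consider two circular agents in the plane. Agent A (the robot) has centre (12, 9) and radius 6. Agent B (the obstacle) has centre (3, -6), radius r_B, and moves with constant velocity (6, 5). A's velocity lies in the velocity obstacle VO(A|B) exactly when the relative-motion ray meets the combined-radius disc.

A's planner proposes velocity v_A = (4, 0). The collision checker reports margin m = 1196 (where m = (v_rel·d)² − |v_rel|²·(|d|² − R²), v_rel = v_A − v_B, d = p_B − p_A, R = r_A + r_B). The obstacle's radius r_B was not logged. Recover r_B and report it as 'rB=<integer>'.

m = 1196
d = (-9, -15);  v_rel = (-2, -5),  |v_rel|² = 29
v_rel×d = (-2)·(-15) − (-5)·(-9) = -15
since m = R²·29 − (-15)²:  R² = (225 + 1196) / 29 = 49
R = √49 = 7  ⇒  r_B = 7 − 6 = 1

rB=1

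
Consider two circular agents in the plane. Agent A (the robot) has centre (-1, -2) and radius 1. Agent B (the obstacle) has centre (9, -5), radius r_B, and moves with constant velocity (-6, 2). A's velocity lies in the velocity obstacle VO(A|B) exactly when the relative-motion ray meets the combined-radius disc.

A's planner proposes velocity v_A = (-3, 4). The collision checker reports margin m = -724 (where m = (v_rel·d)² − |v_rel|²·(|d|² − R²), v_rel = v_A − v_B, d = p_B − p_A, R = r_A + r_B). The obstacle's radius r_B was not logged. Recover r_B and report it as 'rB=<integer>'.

m = -724
d = (10, -3);  v_rel = (3, 2),  |v_rel|² = 13
v_rel×d = (3)·(-3) − (2)·(10) = -29
since m = R²·13 − (-29)²:  R² = (841 + -724) / 13 = 9
R = √9 = 3  ⇒  r_B = 3 − 1 = 2

rB=2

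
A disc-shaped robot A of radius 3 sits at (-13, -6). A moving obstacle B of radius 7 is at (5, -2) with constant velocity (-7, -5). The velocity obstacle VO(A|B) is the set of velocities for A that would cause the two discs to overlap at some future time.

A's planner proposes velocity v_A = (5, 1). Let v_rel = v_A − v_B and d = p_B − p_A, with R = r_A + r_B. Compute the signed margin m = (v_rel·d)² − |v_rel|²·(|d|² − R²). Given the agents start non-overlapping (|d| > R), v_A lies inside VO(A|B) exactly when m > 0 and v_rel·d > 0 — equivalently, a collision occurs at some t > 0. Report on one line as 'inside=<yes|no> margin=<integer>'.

d = (18, 4),  |d|² = 340;  R = 3+7 = 10,  c = 340−10² = 240
v_rel = (12, 6),  |v_rel|² = 180;  v_rel·d = (12)·(18) + (6)·(4) = 240
180·t² − 480·t + 240 = 0  ⇒  m = 240² − 180·240 = 14400
m = 14400 > 0,  v_rel·d = 240 > 0  ⇒  inside

inside=yes margin=14400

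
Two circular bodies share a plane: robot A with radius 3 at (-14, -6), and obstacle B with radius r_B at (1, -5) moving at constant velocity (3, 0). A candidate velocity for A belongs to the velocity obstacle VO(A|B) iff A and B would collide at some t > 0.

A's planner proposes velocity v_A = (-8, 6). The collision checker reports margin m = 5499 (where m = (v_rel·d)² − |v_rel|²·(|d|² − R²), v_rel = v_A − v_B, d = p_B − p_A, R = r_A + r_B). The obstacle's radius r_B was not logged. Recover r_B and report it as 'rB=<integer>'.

m = 5499
d = (15, 1);  v_rel = (-11, 6),  |v_rel|² = 157
v_rel×d = (-11)·(1) − (6)·(15) = -101
since m = R²·157 − (-101)²:  R² = (10201 + 5499) / 157 = 100
R = √100 = 10  ⇒  r_B = 10 − 3 = 7

rB=7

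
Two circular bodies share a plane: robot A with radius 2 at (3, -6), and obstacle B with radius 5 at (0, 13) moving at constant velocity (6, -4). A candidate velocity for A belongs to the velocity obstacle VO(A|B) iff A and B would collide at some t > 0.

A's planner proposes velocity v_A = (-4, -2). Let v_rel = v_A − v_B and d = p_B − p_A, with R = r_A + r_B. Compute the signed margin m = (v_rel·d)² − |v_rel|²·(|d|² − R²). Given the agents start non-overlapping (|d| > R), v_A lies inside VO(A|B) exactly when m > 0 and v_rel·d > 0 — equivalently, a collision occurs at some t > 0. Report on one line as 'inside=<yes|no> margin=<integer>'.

d = (-3, 19),  |d|² = 370;  R = 2+5 = 7,  c = 370−7² = 321
v_rel = (-10, 2),  |v_rel|² = 104;  v_rel·d = (-10)·(-3) + (2)·(19) = 68
104·t² − 136·t + 321 = 0  ⇒  m = 68² − 104·321 = -28760
m = -28760 < 0,  v_rel·d = 68 > 0  ⇒  outside

inside=no margin=-28760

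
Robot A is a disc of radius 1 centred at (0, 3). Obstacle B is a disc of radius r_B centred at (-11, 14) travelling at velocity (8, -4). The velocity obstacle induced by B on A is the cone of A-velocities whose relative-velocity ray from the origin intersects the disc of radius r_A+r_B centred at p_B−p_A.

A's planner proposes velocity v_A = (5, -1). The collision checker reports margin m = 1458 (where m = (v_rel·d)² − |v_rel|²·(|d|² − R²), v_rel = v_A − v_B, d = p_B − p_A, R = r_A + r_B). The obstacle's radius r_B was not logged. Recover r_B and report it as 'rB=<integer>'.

m = 1458
d = (-11, 11);  v_rel = (-3, 3),  |v_rel|² = 18
v_rel×d = (-3)·(11) − (3)·(-11) = 0
since m = R²·18 − 0²:  R² = (0 + 1458) / 18 = 81
R = √81 = 9  ⇒  r_B = 9 − 1 = 8

rB=8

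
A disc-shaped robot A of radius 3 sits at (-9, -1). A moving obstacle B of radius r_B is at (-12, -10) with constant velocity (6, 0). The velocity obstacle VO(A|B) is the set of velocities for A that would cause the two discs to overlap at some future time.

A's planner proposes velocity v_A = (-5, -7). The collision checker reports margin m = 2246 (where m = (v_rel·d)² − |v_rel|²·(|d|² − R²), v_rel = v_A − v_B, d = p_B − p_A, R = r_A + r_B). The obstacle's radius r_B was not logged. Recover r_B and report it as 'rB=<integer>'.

m = 2246
d = (-3, -9);  v_rel = (-11, -7),  |v_rel|² = 170
v_rel×d = (-11)·(-9) − (-7)·(-3) = 78
since m = R²·170 − 78²:  R² = (6084 + 2246) / 170 = 49
R = √49 = 7  ⇒  r_B = 7 − 3 = 4

rB=4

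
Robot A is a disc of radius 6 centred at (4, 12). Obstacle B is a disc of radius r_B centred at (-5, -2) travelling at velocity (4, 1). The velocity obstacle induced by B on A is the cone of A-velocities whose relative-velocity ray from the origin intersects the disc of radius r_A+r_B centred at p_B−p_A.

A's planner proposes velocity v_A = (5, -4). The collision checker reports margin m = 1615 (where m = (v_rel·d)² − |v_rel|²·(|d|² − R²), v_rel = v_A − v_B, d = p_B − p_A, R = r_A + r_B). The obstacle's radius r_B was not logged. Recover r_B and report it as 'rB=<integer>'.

m = 1615
d = (-9, -14);  v_rel = (1, -5),  |v_rel|² = 26
v_rel×d = (1)·(-14) − (-5)·(-9) = -59
since m = R²·26 − (-59)²:  R² = (3481 + 1615) / 26 = 196
R = √196 = 14  ⇒  r_B = 14 − 6 = 8

rB=8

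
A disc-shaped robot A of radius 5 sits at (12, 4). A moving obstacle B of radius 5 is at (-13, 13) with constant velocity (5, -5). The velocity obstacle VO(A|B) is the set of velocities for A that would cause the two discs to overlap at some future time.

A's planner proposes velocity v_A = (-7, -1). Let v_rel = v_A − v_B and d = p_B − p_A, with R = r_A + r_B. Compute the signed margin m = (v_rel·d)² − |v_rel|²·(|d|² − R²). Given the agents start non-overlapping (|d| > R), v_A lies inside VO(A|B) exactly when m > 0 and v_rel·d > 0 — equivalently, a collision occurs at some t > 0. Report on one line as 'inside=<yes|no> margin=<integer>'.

d = (-25, 9),  |d|² = 706;  R = 5+5 = 10,  c = 706−10² = 606
v_rel = (-12, 4),  |v_rel|² = 160;  v_rel·d = (-12)·(-25) + (4)·(9) = 336
160·t² − 672·t + 606 = 0  ⇒  m = 336² − 160·606 = 15936
m = 15936 > 0,  v_rel·d = 336 > 0  ⇒  inside

inside=yes margin=15936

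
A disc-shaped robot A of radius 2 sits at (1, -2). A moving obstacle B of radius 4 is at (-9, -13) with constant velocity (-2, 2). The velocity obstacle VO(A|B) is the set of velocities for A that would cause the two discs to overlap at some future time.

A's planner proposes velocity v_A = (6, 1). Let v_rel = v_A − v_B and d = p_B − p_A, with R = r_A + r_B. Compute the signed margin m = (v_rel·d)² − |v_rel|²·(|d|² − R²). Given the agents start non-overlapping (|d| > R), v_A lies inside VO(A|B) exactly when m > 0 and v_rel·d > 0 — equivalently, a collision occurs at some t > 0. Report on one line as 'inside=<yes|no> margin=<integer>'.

d = (-10, -11),  |d|² = 221;  R = 2+4 = 6,  c = 221−6² = 185
v_rel = (8, -1),  |v_rel|² = 65;  v_rel·d = (8)·(-10) + (-1)·(-11) = -69
65·t² + 138·t + 185 = 0  ⇒  m = (-69)² − 65·185 = -7264
m = -7264 < 0,  v_rel·d = -69 < 0  ⇒  outside

inside=no margin=-7264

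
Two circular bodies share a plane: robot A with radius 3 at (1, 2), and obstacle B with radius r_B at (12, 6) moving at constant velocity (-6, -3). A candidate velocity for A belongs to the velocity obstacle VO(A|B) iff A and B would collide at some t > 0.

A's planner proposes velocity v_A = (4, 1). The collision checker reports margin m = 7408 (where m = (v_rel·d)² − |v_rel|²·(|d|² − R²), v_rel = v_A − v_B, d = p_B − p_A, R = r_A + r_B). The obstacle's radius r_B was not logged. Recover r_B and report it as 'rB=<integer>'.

m = 7408
d = (11, 4);  v_rel = (10, 4),  |v_rel|² = 116
v_rel×d = (10)·(4) − (4)·(11) = -4
since m = R²·116 − (-4)²:  R² = (16 + 7408) / 116 = 64
R = √64 = 8  ⇒  r_B = 8 − 3 = 5

rB=5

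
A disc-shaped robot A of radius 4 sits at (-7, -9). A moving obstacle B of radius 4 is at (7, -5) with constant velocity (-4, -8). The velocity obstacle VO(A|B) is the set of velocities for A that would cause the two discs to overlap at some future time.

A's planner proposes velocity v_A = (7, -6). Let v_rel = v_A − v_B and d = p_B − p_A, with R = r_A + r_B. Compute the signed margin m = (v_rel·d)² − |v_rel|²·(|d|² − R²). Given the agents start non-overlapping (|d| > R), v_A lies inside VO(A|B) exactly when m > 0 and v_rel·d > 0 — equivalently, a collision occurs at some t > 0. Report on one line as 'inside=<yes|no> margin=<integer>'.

d = (14, 4),  |d|² = 212;  R = 4+4 = 8,  c = 212−8² = 148
v_rel = (11, 2),  |v_rel|² = 125;  v_rel·d = (11)·(14) + (2)·(4) = 162
125·t² − 324·t + 148 = 0  ⇒  m = 162² − 125·148 = 7744
m = 7744 > 0,  v_rel·d = 162 > 0  ⇒  inside

inside=yes margin=7744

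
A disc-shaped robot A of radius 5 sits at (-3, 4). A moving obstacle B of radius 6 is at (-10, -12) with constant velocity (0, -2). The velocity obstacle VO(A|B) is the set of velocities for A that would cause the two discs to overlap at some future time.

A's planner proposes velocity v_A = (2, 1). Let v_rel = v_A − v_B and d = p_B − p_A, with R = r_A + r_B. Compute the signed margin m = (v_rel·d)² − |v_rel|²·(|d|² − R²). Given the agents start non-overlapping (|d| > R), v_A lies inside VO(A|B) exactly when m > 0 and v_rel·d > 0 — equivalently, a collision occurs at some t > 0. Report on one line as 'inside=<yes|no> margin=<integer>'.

d = (-7, -16),  |d|² = 305;  R = 5+6 = 11,  c = 305−11² = 184
v_rel = (2, 3),  |v_rel|² = 13;  v_rel·d = (2)·(-7) + (3)·(-16) = -62
13·t² + 124·t + 184 = 0  ⇒  m = (-62)² − 13·184 = 1452
m = 1452 > 0,  v_rel·d = -62 < 0  ⇒  outside

inside=no margin=1452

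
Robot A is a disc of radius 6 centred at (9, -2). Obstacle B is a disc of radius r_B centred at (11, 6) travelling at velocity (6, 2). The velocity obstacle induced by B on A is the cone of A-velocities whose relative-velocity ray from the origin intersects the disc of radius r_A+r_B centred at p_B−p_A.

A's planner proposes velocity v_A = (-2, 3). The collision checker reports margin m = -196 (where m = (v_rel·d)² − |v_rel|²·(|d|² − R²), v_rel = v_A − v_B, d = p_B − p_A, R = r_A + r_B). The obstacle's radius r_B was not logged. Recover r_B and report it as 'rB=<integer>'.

m = -196
d = (2, 8);  v_rel = (-8, 1),  |v_rel|² = 65
v_rel×d = (-8)·(8) − (1)·(2) = -66
since m = R²·65 − (-66)²:  R² = (4356 + -196) / 65 = 64
R = √64 = 8  ⇒  r_B = 8 − 6 = 2

rB=2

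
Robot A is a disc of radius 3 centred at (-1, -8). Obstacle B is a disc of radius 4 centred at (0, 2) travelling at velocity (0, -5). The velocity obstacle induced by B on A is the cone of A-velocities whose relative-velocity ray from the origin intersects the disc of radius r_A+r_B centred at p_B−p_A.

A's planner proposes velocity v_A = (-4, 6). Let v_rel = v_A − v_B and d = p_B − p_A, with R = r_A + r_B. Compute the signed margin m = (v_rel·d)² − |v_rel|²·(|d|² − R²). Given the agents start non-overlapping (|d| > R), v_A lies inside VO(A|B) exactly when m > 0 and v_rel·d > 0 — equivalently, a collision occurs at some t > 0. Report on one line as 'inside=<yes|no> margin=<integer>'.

d = (1, 10),  |d|² = 101;  R = 3+4 = 7,  c = 101−7² = 52
v_rel = (-4, 11),  |v_rel|² = 137;  v_rel·d = (-4)·(1) + (11)·(10) = 106
137·t² − 212·t + 52 = 0  ⇒  m = 106² − 137·52 = 4112
m = 4112 > 0,  v_rel·d = 106 > 0  ⇒  inside

inside=yes margin=4112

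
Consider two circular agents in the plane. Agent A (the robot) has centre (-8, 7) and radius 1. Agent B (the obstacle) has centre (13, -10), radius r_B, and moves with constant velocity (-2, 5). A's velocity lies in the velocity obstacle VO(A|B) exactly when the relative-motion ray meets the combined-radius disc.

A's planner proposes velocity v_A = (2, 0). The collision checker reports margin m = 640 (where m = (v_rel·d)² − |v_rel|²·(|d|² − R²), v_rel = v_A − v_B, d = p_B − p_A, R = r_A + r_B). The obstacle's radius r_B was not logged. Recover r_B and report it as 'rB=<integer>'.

m = 640
d = (21, -17);  v_rel = (4, -5),  |v_rel|² = 41
v_rel×d = (4)·(-17) − (-5)·(21) = 37
since m = R²·41 − 37²:  R² = (1369 + 640) / 41 = 49
R = √49 = 7  ⇒  r_B = 7 − 1 = 6

rB=6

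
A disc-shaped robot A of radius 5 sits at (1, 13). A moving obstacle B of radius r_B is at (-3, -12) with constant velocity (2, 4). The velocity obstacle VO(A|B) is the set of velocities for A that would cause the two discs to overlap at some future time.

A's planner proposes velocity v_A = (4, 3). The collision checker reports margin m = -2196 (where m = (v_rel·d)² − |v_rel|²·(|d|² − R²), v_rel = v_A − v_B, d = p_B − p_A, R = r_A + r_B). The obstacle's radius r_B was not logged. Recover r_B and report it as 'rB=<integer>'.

m = -2196
d = (-4, -25);  v_rel = (2, -1),  |v_rel|² = 5
v_rel×d = (2)·(-25) − (-1)·(-4) = -54
since m = R²·5 − (-54)²:  R² = (2916 + -2196) / 5 = 144
R = √144 = 12  ⇒  r_B = 12 − 5 = 7

rB=7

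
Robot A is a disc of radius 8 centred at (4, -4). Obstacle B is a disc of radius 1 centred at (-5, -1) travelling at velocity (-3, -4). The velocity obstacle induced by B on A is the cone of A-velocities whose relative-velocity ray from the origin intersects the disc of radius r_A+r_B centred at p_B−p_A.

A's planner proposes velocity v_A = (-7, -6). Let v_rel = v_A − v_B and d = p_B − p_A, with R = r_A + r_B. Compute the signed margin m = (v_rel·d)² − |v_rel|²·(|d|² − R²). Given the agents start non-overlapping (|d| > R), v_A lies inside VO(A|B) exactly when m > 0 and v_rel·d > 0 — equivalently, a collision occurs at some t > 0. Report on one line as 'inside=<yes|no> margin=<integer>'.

d = (-9, 3),  |d|² = 90;  R = 8+1 = 9,  c = 90−9² = 9
v_rel = (-4, -2),  |v_rel|² = 20;  v_rel·d = (-4)·(-9) + (-2)·(3) = 30
20·t² − 60·t + 9 = 0  ⇒  m = 30² − 20·9 = 720
m = 720 > 0,  v_rel·d = 30 > 0  ⇒  inside

inside=yes margin=720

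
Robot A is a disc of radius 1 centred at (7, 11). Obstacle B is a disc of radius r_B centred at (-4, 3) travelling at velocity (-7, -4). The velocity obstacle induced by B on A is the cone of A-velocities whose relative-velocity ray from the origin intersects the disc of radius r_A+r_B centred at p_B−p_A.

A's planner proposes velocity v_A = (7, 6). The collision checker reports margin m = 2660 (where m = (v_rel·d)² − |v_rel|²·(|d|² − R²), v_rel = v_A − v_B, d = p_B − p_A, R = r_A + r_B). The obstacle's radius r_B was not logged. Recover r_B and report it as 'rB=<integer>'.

m = 2660
d = (-11, -8);  v_rel = (14, 10),  |v_rel|² = 296
v_rel×d = (14)·(-8) − (10)·(-11) = -2
since m = R²·296 − (-2)²:  R² = (4 + 2660) / 296 = 9
R = √9 = 3  ⇒  r_B = 3 − 1 = 2

rB=2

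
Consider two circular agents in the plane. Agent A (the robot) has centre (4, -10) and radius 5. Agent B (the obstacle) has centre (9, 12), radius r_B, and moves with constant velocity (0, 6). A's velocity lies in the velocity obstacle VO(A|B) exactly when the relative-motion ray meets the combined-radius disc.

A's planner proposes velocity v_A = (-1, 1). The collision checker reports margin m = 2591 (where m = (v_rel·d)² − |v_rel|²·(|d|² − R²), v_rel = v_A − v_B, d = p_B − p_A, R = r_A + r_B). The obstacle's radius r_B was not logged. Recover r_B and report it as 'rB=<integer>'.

m = 2591
d = (5, 22);  v_rel = (-1, -5),  |v_rel|² = 26
v_rel×d = (-1)·(22) − (-5)·(5) = 3
since m = R²·26 − 3²:  R² = (9 + 2591) / 26 = 100
R = √100 = 10  ⇒  r_B = 10 − 5 = 5

rB=5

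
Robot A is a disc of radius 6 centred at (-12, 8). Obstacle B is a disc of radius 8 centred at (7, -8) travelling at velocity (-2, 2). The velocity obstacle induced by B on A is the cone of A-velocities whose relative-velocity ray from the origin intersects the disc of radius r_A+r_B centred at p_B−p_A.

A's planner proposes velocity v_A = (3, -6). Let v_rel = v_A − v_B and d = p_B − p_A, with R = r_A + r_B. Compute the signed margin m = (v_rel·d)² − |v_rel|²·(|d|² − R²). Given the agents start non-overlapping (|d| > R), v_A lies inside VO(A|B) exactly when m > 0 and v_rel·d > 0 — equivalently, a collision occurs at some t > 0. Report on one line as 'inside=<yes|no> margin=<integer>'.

d = (19, -16),  |d|² = 617;  R = 6+8 = 14,  c = 617−14² = 421
v_rel = (5, -8),  |v_rel|² = 89;  v_rel·d = (5)·(19) + (-8)·(-16) = 223
89·t² − 446·t + 421 = 0  ⇒  m = 223² − 89·421 = 12260
m = 12260 > 0,  v_rel·d = 223 > 0  ⇒  inside

inside=yes margin=12260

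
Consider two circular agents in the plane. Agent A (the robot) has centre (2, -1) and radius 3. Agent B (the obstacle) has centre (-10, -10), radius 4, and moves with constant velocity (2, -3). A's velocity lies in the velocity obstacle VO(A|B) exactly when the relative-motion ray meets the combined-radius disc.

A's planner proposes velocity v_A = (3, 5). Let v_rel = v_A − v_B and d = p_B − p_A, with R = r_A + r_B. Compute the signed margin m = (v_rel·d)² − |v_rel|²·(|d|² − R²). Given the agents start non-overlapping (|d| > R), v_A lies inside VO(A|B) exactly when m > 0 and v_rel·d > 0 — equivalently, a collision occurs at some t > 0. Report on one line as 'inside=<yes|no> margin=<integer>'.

d = (-12, -9),  |d|² = 225;  R = 3+4 = 7,  c = 225−7² = 176
v_rel = (1, 8),  |v_rel|² = 65;  v_rel·d = (1)·(-12) + (8)·(-9) = -84
65·t² + 168·t + 176 = 0  ⇒  m = (-84)² − 65·176 = -4384
m = -4384 < 0,  v_rel·d = -84 < 0  ⇒  outside

inside=no margin=-4384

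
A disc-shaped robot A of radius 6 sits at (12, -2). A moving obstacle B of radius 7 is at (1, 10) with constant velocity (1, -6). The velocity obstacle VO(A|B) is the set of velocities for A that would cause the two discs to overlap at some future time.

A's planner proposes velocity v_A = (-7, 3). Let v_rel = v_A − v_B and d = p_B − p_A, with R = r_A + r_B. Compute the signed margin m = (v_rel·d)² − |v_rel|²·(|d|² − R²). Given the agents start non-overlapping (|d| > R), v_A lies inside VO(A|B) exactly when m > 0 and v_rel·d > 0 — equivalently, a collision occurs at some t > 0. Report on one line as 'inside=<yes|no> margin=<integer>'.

d = (-11, 12),  |d|² = 265;  R = 6+7 = 13,  c = 265−13² = 96
v_rel = (-8, 9),  |v_rel|² = 145;  v_rel·d = (-8)·(-11) + (9)·(12) = 196
145·t² − 392·t + 96 = 0  ⇒  m = 196² − 145·96 = 24496
m = 24496 > 0,  v_rel·d = 196 > 0  ⇒  inside

inside=yes margin=24496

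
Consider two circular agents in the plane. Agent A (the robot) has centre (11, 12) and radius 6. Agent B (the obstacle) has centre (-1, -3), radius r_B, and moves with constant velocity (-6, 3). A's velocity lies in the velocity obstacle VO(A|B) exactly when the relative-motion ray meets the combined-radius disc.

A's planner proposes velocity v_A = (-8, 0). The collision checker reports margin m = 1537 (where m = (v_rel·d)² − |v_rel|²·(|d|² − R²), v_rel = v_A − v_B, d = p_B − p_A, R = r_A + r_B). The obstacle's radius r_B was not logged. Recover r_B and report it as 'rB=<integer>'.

m = 1537
d = (-12, -15);  v_rel = (-2, -3),  |v_rel|² = 13
v_rel×d = (-2)·(-15) − (-3)·(-12) = -6
since m = R²·13 − (-6)²:  R² = (36 + 1537) / 13 = 121
R = √121 = 11  ⇒  r_B = 11 − 6 = 5

rB=5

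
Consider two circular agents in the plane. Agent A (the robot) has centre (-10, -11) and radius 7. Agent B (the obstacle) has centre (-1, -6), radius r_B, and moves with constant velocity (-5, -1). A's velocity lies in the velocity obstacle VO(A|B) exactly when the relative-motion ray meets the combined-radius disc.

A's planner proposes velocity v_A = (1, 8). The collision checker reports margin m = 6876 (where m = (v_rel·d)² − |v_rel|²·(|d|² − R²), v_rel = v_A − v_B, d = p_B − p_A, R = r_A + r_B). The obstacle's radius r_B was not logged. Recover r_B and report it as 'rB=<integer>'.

m = 6876
d = (9, 5);  v_rel = (6, 9),  |v_rel|² = 117
v_rel×d = (6)·(5) − (9)·(9) = -51
since m = R²·117 − (-51)²:  R² = (2601 + 6876) / 117 = 81
R = √81 = 9  ⇒  r_B = 9 − 7 = 2

rB=2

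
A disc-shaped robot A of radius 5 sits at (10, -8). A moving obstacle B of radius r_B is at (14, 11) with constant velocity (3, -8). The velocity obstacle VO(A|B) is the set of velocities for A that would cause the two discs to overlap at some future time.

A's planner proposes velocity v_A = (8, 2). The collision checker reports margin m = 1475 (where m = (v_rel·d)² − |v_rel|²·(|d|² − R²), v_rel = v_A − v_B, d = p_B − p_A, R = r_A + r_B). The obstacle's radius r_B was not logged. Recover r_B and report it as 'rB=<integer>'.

m = 1475
d = (4, 19);  v_rel = (5, 10),  |v_rel|² = 125
v_rel×d = (5)·(19) − (10)·(4) = 55
since m = R²·125 − 55²:  R² = (3025 + 1475) / 125 = 36
R = √36 = 6  ⇒  r_B = 6 − 5 = 1

rB=1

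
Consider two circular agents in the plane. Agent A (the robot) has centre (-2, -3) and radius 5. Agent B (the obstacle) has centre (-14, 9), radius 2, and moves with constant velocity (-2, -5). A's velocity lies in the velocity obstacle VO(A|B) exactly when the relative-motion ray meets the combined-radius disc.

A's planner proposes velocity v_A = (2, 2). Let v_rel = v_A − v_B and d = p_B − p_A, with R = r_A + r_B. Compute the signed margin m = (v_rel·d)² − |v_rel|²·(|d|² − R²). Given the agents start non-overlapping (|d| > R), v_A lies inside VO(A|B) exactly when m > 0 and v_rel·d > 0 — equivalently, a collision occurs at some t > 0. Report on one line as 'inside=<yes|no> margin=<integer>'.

d = (-12, 12),  |d|² = 288;  R = 5+2 = 7,  c = 288−7² = 239
v_rel = (4, 7),  |v_rel|² = 65;  v_rel·d = (4)·(-12) + (7)·(12) = 36
65·t² − 72·t + 239 = 0  ⇒  m = 36² − 65·239 = -14239
m = -14239 < 0,  v_rel·d = 36 > 0  ⇒  outside

inside=no margin=-14239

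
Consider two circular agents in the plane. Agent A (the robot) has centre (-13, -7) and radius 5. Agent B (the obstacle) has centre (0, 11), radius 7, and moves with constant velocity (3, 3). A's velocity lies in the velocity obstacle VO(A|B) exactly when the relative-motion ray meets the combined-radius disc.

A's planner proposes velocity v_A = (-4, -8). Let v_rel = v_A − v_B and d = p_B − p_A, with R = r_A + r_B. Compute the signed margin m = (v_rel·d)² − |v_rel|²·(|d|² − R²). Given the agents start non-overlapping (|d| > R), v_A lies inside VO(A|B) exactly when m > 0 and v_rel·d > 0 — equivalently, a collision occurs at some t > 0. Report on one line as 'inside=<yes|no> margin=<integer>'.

d = (13, 18),  |d|² = 493;  R = 5+7 = 12,  c = 493−12² = 349
v_rel = (-7, -11),  |v_rel|² = 170;  v_rel·d = (-7)·(13) + (-11)·(18) = -289
170·t² + 578·t + 349 = 0  ⇒  m = (-289)² − 170·349 = 24191
m = 24191 > 0,  v_rel·d = -289 < 0  ⇒  outside

inside=no margin=24191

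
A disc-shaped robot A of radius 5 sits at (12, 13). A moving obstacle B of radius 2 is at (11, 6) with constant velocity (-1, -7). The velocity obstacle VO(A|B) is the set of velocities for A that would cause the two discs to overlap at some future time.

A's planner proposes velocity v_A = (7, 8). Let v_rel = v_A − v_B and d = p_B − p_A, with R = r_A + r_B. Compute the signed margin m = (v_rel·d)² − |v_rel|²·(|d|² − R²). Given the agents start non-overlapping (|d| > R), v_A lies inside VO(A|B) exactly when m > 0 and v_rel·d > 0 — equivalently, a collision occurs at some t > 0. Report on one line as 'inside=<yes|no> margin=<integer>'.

d = (-1, -7),  |d|² = 50;  R = 5+2 = 7,  c = 50−7² = 1
v_rel = (8, 15),  |v_rel|² = 289;  v_rel·d = (8)·(-1) + (15)·(-7) = -113
289·t² + 226·t + 1 = 0  ⇒  m = (-113)² − 289·1 = 12480
m = 12480 > 0,  v_rel·d = -113 < 0  ⇒  outside

inside=no margin=12480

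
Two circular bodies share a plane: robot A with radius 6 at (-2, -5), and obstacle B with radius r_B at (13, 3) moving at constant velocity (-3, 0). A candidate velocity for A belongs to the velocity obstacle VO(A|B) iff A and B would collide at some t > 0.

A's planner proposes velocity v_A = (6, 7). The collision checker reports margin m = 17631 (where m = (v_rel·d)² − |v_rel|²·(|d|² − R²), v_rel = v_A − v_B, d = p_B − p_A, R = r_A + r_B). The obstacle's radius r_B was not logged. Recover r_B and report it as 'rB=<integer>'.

m = 17631
d = (15, 8);  v_rel = (9, 7),  |v_rel|² = 130
v_rel×d = (9)·(8) − (7)·(15) = -33
since m = R²·130 − (-33)²:  R² = (1089 + 17631) / 130 = 144
R = √144 = 12  ⇒  r_B = 12 − 6 = 6

rB=6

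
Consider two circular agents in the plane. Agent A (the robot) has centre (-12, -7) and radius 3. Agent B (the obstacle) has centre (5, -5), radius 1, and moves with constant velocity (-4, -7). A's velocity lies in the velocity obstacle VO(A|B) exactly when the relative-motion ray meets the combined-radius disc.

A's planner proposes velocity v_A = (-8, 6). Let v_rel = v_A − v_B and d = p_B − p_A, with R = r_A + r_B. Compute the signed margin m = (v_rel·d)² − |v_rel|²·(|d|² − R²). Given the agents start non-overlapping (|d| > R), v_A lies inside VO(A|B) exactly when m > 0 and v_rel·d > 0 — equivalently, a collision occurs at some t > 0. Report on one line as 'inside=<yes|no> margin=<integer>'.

d = (17, 2),  |d|² = 293;  R = 3+1 = 4,  c = 293−4² = 277
v_rel = (-4, 13),  |v_rel|² = 185;  v_rel·d = (-4)·(17) + (13)·(2) = -42
185·t² + 84·t + 277 = 0  ⇒  m = (-42)² − 185·277 = -49481
m = -49481 < 0,  v_rel·d = -42 < 0  ⇒  outside

inside=no margin=-49481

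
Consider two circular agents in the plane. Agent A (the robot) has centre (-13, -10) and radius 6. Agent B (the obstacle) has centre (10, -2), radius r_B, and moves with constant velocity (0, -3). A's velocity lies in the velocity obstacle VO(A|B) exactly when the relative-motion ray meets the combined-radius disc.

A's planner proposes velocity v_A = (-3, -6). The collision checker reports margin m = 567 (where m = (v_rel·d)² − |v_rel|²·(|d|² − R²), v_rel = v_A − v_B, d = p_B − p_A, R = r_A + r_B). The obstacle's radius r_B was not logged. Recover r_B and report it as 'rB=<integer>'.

m = 567
d = (23, 8);  v_rel = (-3, -3),  |v_rel|² = 18
v_rel×d = (-3)·(8) − (-3)·(23) = 45
since m = R²·18 − 45²:  R² = (2025 + 567) / 18 = 144
R = √144 = 12  ⇒  r_B = 12 − 6 = 6

rB=6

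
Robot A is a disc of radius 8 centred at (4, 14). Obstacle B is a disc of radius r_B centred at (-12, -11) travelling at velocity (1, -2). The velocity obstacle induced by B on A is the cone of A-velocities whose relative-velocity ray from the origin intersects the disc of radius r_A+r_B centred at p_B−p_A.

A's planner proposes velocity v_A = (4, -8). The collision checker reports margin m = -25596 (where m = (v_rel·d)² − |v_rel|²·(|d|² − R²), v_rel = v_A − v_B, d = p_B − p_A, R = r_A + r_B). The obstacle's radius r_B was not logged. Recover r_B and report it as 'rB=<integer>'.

m = -25596
d = (-16, -25);  v_rel = (3, -6),  |v_rel|² = 45
v_rel×d = (3)·(-25) − (-6)·(-16) = -171
since m = R²·45 − (-171)²:  R² = (29241 + -25596) / 45 = 81
R = √81 = 9  ⇒  r_B = 9 − 8 = 1

rB=1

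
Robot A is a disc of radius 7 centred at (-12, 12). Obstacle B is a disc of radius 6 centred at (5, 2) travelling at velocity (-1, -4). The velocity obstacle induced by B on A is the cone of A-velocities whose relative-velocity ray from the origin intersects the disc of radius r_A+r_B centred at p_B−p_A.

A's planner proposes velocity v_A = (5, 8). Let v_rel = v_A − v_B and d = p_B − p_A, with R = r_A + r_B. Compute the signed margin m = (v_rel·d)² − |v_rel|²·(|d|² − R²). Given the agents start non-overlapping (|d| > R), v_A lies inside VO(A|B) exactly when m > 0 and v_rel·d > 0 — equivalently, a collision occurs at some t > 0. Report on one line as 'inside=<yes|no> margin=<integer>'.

d = (17, -10),  |d|² = 389;  R = 7+6 = 13,  c = 389−13² = 220
v_rel = (6, 12),  |v_rel|² = 180;  v_rel·d = (6)·(17) + (12)·(-10) = -18
180·t² + 36·t + 220 = 0  ⇒  m = (-18)² − 180·220 = -39276
m = -39276 < 0,  v_rel·d = -18 < 0  ⇒  outside

inside=no margin=-39276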